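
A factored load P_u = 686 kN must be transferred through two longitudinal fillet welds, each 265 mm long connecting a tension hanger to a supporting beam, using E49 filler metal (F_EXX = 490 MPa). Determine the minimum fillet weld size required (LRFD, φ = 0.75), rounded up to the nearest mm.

Total weld length L = 530 mm.
Required throat t_e = P_u / (φ × 0.6 F_EXX × L) = 686 / (0.75 × 0.6 × 490 × 530 × 10⁻³) = 5.87 mm.
Required leg w = t_e / 0.707 = 8.303 mm → use 9 mm.

w = 9 mm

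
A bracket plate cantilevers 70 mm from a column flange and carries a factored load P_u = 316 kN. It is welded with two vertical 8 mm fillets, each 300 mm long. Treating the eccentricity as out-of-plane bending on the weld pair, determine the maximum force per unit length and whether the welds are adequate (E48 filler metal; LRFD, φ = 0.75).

f_max ≈ 906 N/mm; adequate

E48XX → F_EXX = 480 MPa.
L_w = 2 × 300 = 600 mm; section modulus (unit throat) S = 2 × L²/6 = 30000 mm².
Direct shear f_v = P/L_w = 316×10³/600 = 526.7 N/mm.
Moment M = P × e = 316×10³ × 70 = 22120000 N·mm; bending f_b = M/S = 737.3 N/mm.
f_max = √(f_v² + f_b²) = √(526.7² + 737.3²) = 906.1 N/mm.
φr_n = 0.75 × 0.6 × 480 × (0.707 × 8) = 1222 N/mm → adequate.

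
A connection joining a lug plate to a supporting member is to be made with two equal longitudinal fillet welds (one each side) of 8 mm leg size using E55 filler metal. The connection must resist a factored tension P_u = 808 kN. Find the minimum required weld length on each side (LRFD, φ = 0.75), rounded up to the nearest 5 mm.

L = 290 mm on each side

E55XX → F_EXX = 550 MPa.
Throat t_e = 0.707 × 8 = 5.656 mm.
φr_n = 0.75 × 0.6 × 550 × 5.656 × 10⁻³ = 1.4 kN/mm.
L_req = P_u / φr_n = 808 / 1.4 = 577.2 mm total.
Per side: 577.2 / 2 = 288.6 mm.
Round up → use L = 290 mm on each side.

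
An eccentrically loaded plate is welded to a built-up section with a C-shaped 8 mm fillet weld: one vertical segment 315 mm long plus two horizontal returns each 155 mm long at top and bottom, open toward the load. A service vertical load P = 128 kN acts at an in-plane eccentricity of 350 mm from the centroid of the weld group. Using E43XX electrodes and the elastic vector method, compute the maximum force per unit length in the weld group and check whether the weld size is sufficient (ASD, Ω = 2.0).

E43XX → F_EXX = 430 MPa.
Total weld length L_w = 625 mm. Treat welds as unit-width lines.
Centroid: x̄ = 2×155×77.5 / 625 = 38.44 mm from the vertical weld.
Polar moment about centroid: J = I_x + I_y = [315³/12 + 2×155×157.5²] + [315×38.44² + 2(155³/12 + 155×39.06²)] = 11850000 mm³.
Direct shear f_v = P/L_w = 128×10³ / 625 = 204.8 N/mm (vertical).
Torsion M = P·e = 128×10³ × 350 = 44800000 N·mm.
Critical point at (x, y) = (116.6, 157.5) from centroid. f_tx = M·y/J = 595.3 N/mm; f_ty = M·x/J = 440.5 N/mm.
Resultant f_max = √[f_tx² + (f_v + f_ty)²] = √[595.3² + (204.8 + 440.5)²] = 877.9 N/mm.
Capacity per unit length: r_n/Ω = (1/2.0) × 0.6 × 430 × (0.707 × 8) = 729.6 N/mm.
877.9 > 729.6 → NOT adequate.

f_max ≈ 878 N/mm; NOT adequate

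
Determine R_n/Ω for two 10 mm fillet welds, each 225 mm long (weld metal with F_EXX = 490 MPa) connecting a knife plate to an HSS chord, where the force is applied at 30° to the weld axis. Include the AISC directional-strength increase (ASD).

t_e = 0.707 × 10 = 7.07 mm; A_we = 7.07 × 450 = 3181 mm².
Directional factor: 1.0 + 0.5 sin^1.5(30°) = 1.177.
F_nw = 0.6 × 490 × 1.177 = 346 MPa.
R_n/Ω = (346 × 3181) / 2.0 × 10⁻³ = 550.4 kN.

R_n/Ω ≈ 550 kN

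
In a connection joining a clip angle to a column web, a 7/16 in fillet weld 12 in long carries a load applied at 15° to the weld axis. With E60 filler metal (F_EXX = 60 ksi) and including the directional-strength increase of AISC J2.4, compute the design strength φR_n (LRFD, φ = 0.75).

φR_n ≈ 107 kips

t_e = 0.707 × 0.4375 = 0.3093 in; A_we = 0.3093 × 12 = 3.712 in².
Directional factor: 1.0 + 0.5 sin^1.5(15°) = 1.066.
F_nw = 0.6 × 60 × 1.066 = 38.37 ksi.
φR_n = 0.75 × 38.37 × 3.712 = 106.8 kips.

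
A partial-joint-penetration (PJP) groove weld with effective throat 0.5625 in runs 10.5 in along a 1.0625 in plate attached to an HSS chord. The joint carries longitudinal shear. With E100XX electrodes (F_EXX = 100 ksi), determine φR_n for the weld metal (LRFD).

φR_n ≈ 266 kips

Effective throat (given) t_e = 0.5625 in.
A_we = 0.5625 × 10.5 = 5.906 in².
F_nw = 0.6 F_EXX = 60 ksi.
φR_n = 0.75 × 60 × 5.906 = 265.8 kips.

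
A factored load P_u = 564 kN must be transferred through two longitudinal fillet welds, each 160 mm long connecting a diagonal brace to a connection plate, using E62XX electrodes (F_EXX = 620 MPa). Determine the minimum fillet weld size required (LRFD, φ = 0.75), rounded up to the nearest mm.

Total weld length L = 320 mm.
Required throat t_e = P_u / (φ × 0.6 F_EXX × L) = 564 / (0.75 × 0.6 × 620 × 320 × 10⁻³) = 6.317 mm.
Required leg w = t_e / 0.707 = 8.935 mm → use 9 mm.

w = 9 mm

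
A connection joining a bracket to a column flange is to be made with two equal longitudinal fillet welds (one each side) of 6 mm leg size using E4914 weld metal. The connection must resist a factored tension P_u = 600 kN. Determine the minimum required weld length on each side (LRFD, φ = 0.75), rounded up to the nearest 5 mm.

E49XX → F_EXX = 490 MPa.
Throat t_e = 0.707 × 6 = 4.242 mm.
φr_n = 0.75 × 0.6 × 490 × 4.242 × 10⁻³ = 0.9354 kN/mm.
L_req = P_u / φr_n = 600 / 0.9354 = 641.5 mm total.
Per side: 641.5 / 2 = 320.7 mm.
Round up → use L = 325 mm on each side.

L = 325 mm on each side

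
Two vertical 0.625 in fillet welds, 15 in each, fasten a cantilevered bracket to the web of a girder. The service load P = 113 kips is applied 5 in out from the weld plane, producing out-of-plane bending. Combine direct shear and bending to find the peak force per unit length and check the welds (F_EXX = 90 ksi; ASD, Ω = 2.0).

f_max ≈ 8.42 kip/in; adequate

L_w = 2 × 15 = 30 in; section modulus (unit throat) S = 2 × L²/6 = 75 in².
Direct shear f_v = P/L_w = 113/30 = 3.767 kip/in.
Moment M = P × e = 113 × 5 = 565 kip·in; bending f_b = M/S = 7.533 kip/in.
f_max = √(f_v² + f_b²) = √(3.767² + 7.533²) = 8.423 kip/in.
r_n/Ω = (1/2.0) × 0.6 × 90 × (0.707 × 0.625) = 11.93 kip/in → adequate.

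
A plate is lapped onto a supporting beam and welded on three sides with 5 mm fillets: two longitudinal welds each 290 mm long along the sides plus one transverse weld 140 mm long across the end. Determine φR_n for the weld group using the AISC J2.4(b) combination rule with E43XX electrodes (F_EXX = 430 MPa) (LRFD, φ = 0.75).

φR_n ≈ 492 kN

t_e = 0.707 × 5 = 3.535 mm.
R_nwl = 0.6 × 430 × 3.535 × 580 × 10⁻³ = 529 kN (longitudinal, 2 welds).
R_nwt = 0.6 × 430 × 3.535 × 140 × 10⁻³ = 127.7 kN (transverse, base value).
(i) R_nwl + R_nwt = 656.7 kN; (ii) 0.85 R_nwl + 1.5 R_nwt = 641.2 kN.
R_n = max = 656.7 kN [governs: (i)]; φR_n = 492.5 kN.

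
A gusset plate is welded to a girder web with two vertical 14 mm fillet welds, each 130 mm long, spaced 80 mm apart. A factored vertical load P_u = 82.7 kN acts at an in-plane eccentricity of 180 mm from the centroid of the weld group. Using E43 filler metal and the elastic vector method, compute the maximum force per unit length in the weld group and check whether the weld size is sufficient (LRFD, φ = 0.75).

f_max ≈ 1640 N/mm; adequate

E43XX → F_EXX = 430 MPa.
Total weld length L_w = 260 mm. Treat welds as unit-width lines.
Polar moment about centroid: J = 2[d³/12 + d(b/2)²] = 2[130³/12 + 130×40²] = 782200 mm³.
Direct shear f_v = P/L_w = 82.7×10³ / 260 = 318.1 N/mm (vertical).
Torsion M = P·e = 82.7×10³ × 180 = 14886000 N·mm.
Critical point at (x, y) = (40, 65) from centroid. f_tx = M·y/J = 1237 N/mm; f_ty = M·x/J = 761.3 N/mm.
Resultant f_max = √[f_tx² + (f_v + f_ty)²] = √[1237² + (318.1 + 761.3)²] = 1642 N/mm.
Capacity per unit length: φr_n = 0.75 × 0.6 × 430 × (0.707 × 14) = 1915 N/mm.
1642 ≤ 1915 → adequate.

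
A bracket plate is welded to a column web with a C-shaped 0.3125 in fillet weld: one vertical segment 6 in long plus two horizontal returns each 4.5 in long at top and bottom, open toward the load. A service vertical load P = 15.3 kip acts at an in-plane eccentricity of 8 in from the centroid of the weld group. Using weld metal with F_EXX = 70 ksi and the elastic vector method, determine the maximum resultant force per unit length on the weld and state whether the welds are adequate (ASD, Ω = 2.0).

f_max ≈ 4.81 kip/in; NOT adequate

Total weld length L_w = 15 in. Treat welds as unit-width lines.
Centroid: x̄ = 2×4.5×2.25 / 15 = 1.35 in from the vertical weld.
Polar moment about centroid: J = I_x + I_y = [6³/12 + 2×4.5×3²] + [6×1.35² + 2(4.5³/12 + 4.5×0.9²)] = 132.4 in³.
Direct shear f_v = P/L_w = 15.3 / 15 = 1.02 kip/in (vertical).
Torsion M = P·e = 15.3 × 8 = 122.4 kip·in.
Critical point at (x, y) = (3.15, 3) from centroid. f_tx = M·y/J = 2.773 kip/in; f_ty = M·x/J = 2.912 kip/in.
Resultant f_max = √[f_tx² + (f_v + f_ty)²] = √[2.773² + (1.02 + 2.912)²] = 4.811 kip/in.
Capacity per unit length: r_n/Ω = (1/2.0) × 0.6 × 70 × (0.707 × 0.3125) = 4.64 kip/in.
4.811 > 4.64 → NOT adequate.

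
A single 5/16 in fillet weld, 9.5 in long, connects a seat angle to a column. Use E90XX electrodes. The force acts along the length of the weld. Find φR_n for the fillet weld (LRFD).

E90XX → F_EXX = 90 ksi.
Effective throat t_e = 0.707 × 0.3125 = 0.2209 in.
Total length L = 9.5 in; A_we = 0.2209 × 9.5 = 2.099 in².
F_nw = 0.6 F_EXX = 0.6 × 90 = 54 ksi.
φR_n = 0.75 × 54 × 2.099 = 85.01 kips.

φR_n ≈ 85 kips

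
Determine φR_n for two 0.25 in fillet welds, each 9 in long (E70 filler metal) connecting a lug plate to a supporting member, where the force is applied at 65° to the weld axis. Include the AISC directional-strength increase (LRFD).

E70XX → F_EXX = 70 ksi.
t_e = 0.707 × 0.25 = 0.1767 in; A_we = 0.1767 × 18 = 3.181 in².
Directional factor: 1.0 + 0.5 sin^1.5(65°) = 1.431.
F_nw = 0.6 × 70 × 1.431 = 60.12 ksi.
φR_n = 0.75 × 60.12 × 3.181 = 143.5 kips.

φR_n ≈ 143 kips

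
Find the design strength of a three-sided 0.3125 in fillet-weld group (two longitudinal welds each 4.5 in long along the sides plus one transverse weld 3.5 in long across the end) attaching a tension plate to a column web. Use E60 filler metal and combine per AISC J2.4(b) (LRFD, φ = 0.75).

φR_n ≈ 77 kips

E60XX → F_EXX = 60 ksi.
t_e = 0.707 × 0.3125 = 0.2209 in.
R_nwl = 0.6 × 60 × 0.2209 × 9 = 71.58 kips (longitudinal, 2 welds).
R_nwt = 0.6 × 60 × 0.2209 × 3.5 = 27.84 kips (transverse, base value).
(i) R_nwl + R_nwt = 99.42 kips; (ii) 0.85 R_nwl + 1.5 R_nwt = 102.6 kips.
R_n = max = 102.6 kips [governs: (ii)]; φR_n = 76.95 kips.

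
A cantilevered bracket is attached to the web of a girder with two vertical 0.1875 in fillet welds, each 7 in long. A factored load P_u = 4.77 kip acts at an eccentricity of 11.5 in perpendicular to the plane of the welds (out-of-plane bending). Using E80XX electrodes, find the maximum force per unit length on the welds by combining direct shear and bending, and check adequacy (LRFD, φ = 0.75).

f_max ≈ 3.38 kip/in; adequate

E80XX → F_EXX = 80 ksi.
L_w = 2 × 7 = 14 in; section modulus (unit throat) S = 2 × L²/6 = 16.33 in².
Direct shear f_v = P/L_w = 4.77/14 = 0.3407 kip/in.
Moment M = P × e = 4.77 × 11.5 = 54.855 kip·in; bending f_b = M/S = 3.358 kip/in.
f_max = √(f_v² + f_b²) = √(0.3407² + 3.358²) = 3.376 kip/in.
φr_n = 0.75 × 0.6 × 80 × (0.707 × 0.1875) = 4.772 kip/in → adequate.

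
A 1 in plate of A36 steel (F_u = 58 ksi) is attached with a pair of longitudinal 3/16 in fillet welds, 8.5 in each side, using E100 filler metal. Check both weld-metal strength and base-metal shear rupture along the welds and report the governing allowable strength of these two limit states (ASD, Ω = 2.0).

E100XX → F_EXX = 100 ksi.
t_e = 0.707 × 0.1875 = 0.1326 in; L = 17 in.
Weld metal: R_n/Ω = (1/2.0) × 0.6 × 100 × 0.1326 × 17 = 67.61 kip.
Base metal (shear rupture): R_n/Ω = (1/2.0) × 0.6 × 58 × 1 × 17 = 295.8 kip.
Governing: weld metal.

R_n/Ω ≈ 67.6 kip (weld metal governs)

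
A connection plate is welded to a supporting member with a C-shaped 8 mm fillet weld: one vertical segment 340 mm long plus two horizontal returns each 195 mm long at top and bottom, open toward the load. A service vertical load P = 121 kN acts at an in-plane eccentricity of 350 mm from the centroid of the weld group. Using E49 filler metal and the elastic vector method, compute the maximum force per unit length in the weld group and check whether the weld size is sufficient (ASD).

f_max ≈ 656 N/mm; adequate

E49XX → F_EXX = 490 MPa.
Total weld length L_w = 730 mm. Treat welds as unit-width lines.
Centroid: x̄ = 2×195×97.5 / 730 = 52.09 mm from the vertical weld.
Polar moment about centroid: J = I_x + I_y = [340³/12 + 2×195×170²] + [340×52.09² + 2(195³/12 + 195×45.41²)] = 17510000 mm³.
Direct shear f_v = P/L_w = 121×10³ / 730 = 165.8 N/mm (vertical).
Torsion M = P·e = 121×10³ × 350 = 42350000 N·mm.
Critical point at (x, y) = (142.9, 170) from centroid. f_tx = M·y/J = 411.2 N/mm; f_ty = M·x/J = 345.7 N/mm.
Resultant f_max = √[f_tx² + (f_v + f_ty)²] = √[411.2² + (165.8 + 345.7)²] = 656.2 N/mm.
Capacity per unit length: r_n/Ω = (1/2.0) × 0.6 × 490 × (0.707 × 8) = 831.4 N/mm.
656.2 ≤ 831.4 → adequate.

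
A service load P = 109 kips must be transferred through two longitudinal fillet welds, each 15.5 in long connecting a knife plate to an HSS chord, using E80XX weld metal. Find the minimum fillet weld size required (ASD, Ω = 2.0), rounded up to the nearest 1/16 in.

E80XX → F_EXX = 80 ksi.
Total weld length L = 31 in.
Required throat t_e = P × Ω / (0.6 F_EXX × L) = 109 × 2.0 / (0.6 × 80 × 31) = 0.1465 in.
Required leg w = t_e / 0.707 = 0.2072 in → use 1/4 in.

w = 1/4 in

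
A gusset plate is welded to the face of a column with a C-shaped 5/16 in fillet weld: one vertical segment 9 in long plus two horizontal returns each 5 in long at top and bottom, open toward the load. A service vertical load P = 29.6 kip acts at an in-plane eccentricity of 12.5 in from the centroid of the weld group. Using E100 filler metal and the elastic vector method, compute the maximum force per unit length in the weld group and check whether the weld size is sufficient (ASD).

f_max ≈ 7.94 kip/in; NOT adequate

E100XX → F_EXX = 100 ksi.
Total weld length L_w = 19 in. Treat welds as unit-width lines.
Centroid: x̄ = 2×5×2.5 / 19 = 1.316 in from the vertical weld.
Polar moment about centroid: J = I_x + I_y = [9³/12 + 2×5×4.5²] + [9×1.316² + 2(5³/12 + 5×1.184²)] = 313.7 in³.
Direct shear f_v = P/L_w = 29.6 / 19 = 1.558 kip/in (vertical).
Torsion M = P·e = 29.6 × 12.5 = 370 kip·in.
Critical point at (x, y) = (3.684, 4.5) from centroid. f_tx = M·y/J = 5.308 kip/in; f_ty = M·x/J = 4.346 kip/in.
Resultant f_max = √[f_tx² + (f_v + f_ty)²] = √[5.308² + (1.558 + 4.346)²] = 7.939 kip/in.
Capacity per unit length: r_n/Ω = (1/2.0) × 0.6 × 100 × (0.707 × 0.3125) = 6.628 kip/in.
7.939 > 6.628 → NOT adequate.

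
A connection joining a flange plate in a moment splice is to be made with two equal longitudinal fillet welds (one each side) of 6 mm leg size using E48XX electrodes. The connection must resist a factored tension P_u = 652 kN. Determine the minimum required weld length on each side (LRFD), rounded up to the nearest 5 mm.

E48XX → F_EXX = 480 MPa.
Throat t_e = 0.707 × 6 = 4.242 mm.
φr_n = 0.75 × 0.6 × 480 × 4.242 × 10⁻³ = 0.9163 kN/mm.
L_req = P_u / φr_n = 652 / 0.9163 = 711.6 mm total.
Per side: 711.6 / 2 = 355.8 mm.
Round up → use L = 360 mm on each side.

L = 360 mm on each side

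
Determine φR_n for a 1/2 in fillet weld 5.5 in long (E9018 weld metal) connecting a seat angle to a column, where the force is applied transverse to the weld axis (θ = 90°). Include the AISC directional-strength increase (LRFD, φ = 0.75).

φR_n ≈ 118 kips

E90XX → F_EXX = 90 ksi.
t_e = 0.707 × 0.5 = 0.3535 in; A_we = 0.3535 × 5.5 = 1.944 in².
Directional factor: 1.0 + 0.5 sin^1.5(90°) = 1.5.
F_nw = 0.6 × 90 × 1.5 = 81 ksi.
φR_n = 0.75 × 81 × 1.944 = 118.1 kips.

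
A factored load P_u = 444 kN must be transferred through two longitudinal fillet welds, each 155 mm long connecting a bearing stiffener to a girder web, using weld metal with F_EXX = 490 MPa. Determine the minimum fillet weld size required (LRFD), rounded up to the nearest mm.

Total weld length L = 310 mm.
Required throat t_e = P_u / (φ × 0.6 F_EXX × L) = 444 / (0.75 × 0.6 × 490 × 310 × 10⁻³) = 6.496 mm.
Required leg w = t_e / 0.707 = 9.187 mm → use 10 mm.

w = 10 mm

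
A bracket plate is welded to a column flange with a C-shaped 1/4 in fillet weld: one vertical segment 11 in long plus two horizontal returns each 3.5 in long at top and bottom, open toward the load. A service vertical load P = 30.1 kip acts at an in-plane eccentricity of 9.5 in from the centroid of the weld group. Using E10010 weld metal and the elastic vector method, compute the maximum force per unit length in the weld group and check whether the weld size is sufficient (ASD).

f_max ≈ 6.1 kip/in; NOT adequate

E100XX → F_EXX = 100 ksi.
Total weld length L_w = 18 in. Treat welds as unit-width lines.
Centroid: x̄ = 2×3.5×1.75 / 18 = 0.6806 in from the vertical weld.
Polar moment about centroid: J = I_x + I_y = [11³/12 + 2×3.5×5.5²] + [11×0.6806² + 2(3.5³/12 + 3.5×1.069²)] = 342.9 in³.
Direct shear f_v = P/L_w = 30.1 / 18 = 1.672 kip/in (vertical).
Torsion M = P·e = 30.1 × 9.5 = 285.95 kip·in.
Critical point at (x, y) = (2.819, 5.5) from centroid. f_tx = M·y/J = 4.586 kip/in; f_ty = M·x/J = 2.351 kip/in.
Resultant f_max = √[f_tx² + (f_v + f_ty)²] = √[4.586² + (1.672 + 2.351)²] = 6.101 kip/in.
Capacity per unit length: r_n/Ω = (1/2.0) × 0.6 × 100 × (0.707 × 0.25) = 5.302 kip/in.
6.101 > 5.302 → NOT adequate.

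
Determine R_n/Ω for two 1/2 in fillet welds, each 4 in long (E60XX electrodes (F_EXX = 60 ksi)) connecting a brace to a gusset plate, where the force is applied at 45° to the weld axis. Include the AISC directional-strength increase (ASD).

t_e = 0.707 × 0.5 = 0.3535 in; A_we = 0.3535 × 8 = 2.828 in².
Directional factor: 1.0 + 0.5 sin^1.5(45°) = 1.297.
F_nw = 0.6 × 60 × 1.297 = 46.7 ksi.
R_n/Ω = (46.7 × 2.828) / 2.0 = 66.04 kips.

R_n/Ω ≈ 66 kips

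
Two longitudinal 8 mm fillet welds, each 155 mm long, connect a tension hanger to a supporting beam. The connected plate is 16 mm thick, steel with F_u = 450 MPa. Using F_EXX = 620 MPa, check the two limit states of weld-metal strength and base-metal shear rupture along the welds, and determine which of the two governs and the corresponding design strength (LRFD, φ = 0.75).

t_e = 0.707 × 8 = 5.656 mm; L = 310 mm.
Weld metal: φR_n = 0.75 × 0.6 × 620 × 5.656 × 310 × 10⁻³ = 489.2 kN.
Base metal (shear rupture): φR_n = 0.75 × 0.6 × 450 × 16 × 310 × 10⁻³ = 1004 kN.
Governing: weld metal.

φR_n ≈ 489 kN (weld metal governs)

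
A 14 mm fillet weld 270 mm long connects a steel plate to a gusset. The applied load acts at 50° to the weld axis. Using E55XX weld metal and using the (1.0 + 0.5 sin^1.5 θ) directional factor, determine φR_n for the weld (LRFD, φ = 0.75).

φR_n ≈ 883 kN

E55XX → F_EXX = 550 MPa.
t_e = 0.707 × 14 = 9.898 mm; A_we = 9.898 × 270 = 2672 mm².
Directional factor: 1.0 + 0.5 sin^1.5(50°) = 1.335.
F_nw = 0.6 × 550 × 1.335 = 440.6 MPa.
φR_n = 0.75 × 440.6 × 2672 × 10⁻³ = 883.2 kN.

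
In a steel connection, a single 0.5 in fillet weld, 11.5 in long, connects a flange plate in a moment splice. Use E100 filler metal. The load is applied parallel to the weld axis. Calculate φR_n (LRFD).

φR_n ≈ 183 kip

E100XX → F_EXX = 100 ksi.
Effective throat t_e = 0.707 × 0.5 = 0.3535 in.
Total length L = 11.5 in; A_we = 0.3535 × 11.5 = 4.065 in².
F_nw = 0.6 F_EXX = 0.6 × 100 = 60 ksi.
φR_n = 0.75 × 60 × 4.065 = 182.9 kip.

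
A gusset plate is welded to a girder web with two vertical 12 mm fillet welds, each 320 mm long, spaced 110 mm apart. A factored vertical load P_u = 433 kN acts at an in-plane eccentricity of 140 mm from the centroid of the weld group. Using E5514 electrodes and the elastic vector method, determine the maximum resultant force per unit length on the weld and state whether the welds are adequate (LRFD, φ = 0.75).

E55XX → F_EXX = 550 MPa.
Total weld length L_w = 640 mm. Treat welds as unit-width lines.
Polar moment about centroid: J = 2[d³/12 + d(b/2)²] = 2[320³/12 + 320×55²] = 7397000 mm³.
Direct shear f_v = P/L_w = 433×10³ / 640 = 676.6 N/mm (vertical).
Torsion M = P·e = 433×10³ × 140 = 60620000 N·mm.
Critical point at (x, y) = (55, 160) from centroid. f_tx = M·y/J = 1311 N/mm; f_ty = M·x/J = 450.7 N/mm.
Resultant f_max = √[f_tx² + (f_v + f_ty)²] = √[1311² + (676.6 + 450.7)²] = 1729 N/mm.
Capacity per unit length: φr_n = 0.75 × 0.6 × 550 × (0.707 × 12) = 2100 N/mm.
1729 ≤ 2100 → adequate.

f_max ≈ 1730 N/mm; adequate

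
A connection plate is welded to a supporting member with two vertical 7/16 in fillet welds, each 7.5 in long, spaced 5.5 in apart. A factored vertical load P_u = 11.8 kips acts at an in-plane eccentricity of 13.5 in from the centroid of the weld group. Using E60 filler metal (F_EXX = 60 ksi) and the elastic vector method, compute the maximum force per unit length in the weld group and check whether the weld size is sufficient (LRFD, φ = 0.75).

f_max ≈ 4.54 kip/in; adequate

Total weld length L_w = 15 in. Treat welds as unit-width lines.
Polar moment about centroid: J = 2[d³/12 + d(b/2)²] = 2[7.5³/12 + 7.5×2.75²] = 183.8 in³.
Direct shear f_v = P/L_w = 11.8 / 15 = 0.7867 kip/in (vertical).
Torsion M = P·e = 11.8 × 13.5 = 159.3 kip·in.
Critical point at (x, y) = (2.75, 3.75) from centroid. f_tx = M·y/J = 3.251 kip/in; f_ty = M·x/J = 2.384 kip/in.
Resultant f_max = √[f_tx² + (f_v + f_ty)²] = √[3.251² + (0.7867 + 2.384)²] = 4.541 kip/in.
Capacity per unit length: φr_n = 0.75 × 0.6 × 60 × (0.707 × 0.4375) = 8.351 kip/in.
4.541 ≤ 8.351 → adequate.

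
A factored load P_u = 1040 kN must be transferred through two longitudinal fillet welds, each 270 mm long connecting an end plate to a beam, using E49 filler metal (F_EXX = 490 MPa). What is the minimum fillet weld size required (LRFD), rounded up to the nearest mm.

Total weld length L = 540 mm.
Required throat t_e = P_u / (φ × 0.6 F_EXX × L) = 1040 / (0.75 × 0.6 × 490 × 540 × 10⁻³) = 8.734 mm.
Required leg w = t_e / 0.707 = 12.35 mm → use 13 mm.

w = 13 mm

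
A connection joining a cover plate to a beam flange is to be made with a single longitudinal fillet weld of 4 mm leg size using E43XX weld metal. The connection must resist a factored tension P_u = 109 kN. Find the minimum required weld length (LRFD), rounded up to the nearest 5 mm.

L = 200 mm

E43XX → F_EXX = 430 MPa.
Throat t_e = 0.707 × 4 = 2.828 mm.
φr_n = 0.75 × 0.6 × 430 × 2.828 × 10⁻³ = 0.5472 kN/mm.
L_req = P_u / φr_n = 109 / 0.5472 = 199.2 mm total.
Round up → use L = 200 mm.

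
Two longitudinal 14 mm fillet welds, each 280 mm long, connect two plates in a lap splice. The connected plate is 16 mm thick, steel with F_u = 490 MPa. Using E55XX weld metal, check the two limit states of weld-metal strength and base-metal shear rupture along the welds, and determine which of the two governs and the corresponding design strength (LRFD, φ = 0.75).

φR_n ≈ 1370 kN (weld metal governs)

E55XX → F_EXX = 550 MPa.
t_e = 0.707 × 14 = 9.898 mm; L = 560 mm.
Weld metal: φR_n = 0.75 × 0.6 × 550 × 9.898 × 560 × 10⁻³ = 1372 kN.
Base metal (shear rupture): φR_n = 0.75 × 0.6 × 490 × 16 × 560 × 10⁻³ = 1976 kN.
Governing: weld metal.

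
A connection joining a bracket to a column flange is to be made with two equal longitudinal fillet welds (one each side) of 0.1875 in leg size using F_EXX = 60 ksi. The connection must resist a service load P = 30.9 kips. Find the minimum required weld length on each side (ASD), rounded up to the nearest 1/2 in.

Throat t_e = 0.707 × 0.1875 = 0.1326 in.
r_n/Ω = (0.6 × 60 × 0.1326) / 2.0 = 2.386 kip/in.
L_req = P / (r_n/Ω) = 30.9 / 2.386 = 12.95 in total.
Per side: 12.95 / 2 = 6.475 in.
Round up → use L = 6.5 in on each side.

L = 6.5 in on each side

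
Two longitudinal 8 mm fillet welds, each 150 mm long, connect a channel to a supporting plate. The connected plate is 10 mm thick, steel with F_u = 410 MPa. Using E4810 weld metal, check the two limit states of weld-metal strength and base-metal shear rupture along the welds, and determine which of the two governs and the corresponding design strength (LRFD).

E48XX → F_EXX = 480 MPa.
t_e = 0.707 × 8 = 5.656 mm; L = 300 mm.
Weld metal: φR_n = 0.75 × 0.6 × 480 × 5.656 × 300 × 10⁻³ = 366.5 kN.
Base metal (shear rupture): φR_n = 0.75 × 0.6 × 410 × 10 × 300 × 10⁻³ = 553.5 kN.
Governing: weld metal.

φR_n ≈ 367 kN (weld metal governs)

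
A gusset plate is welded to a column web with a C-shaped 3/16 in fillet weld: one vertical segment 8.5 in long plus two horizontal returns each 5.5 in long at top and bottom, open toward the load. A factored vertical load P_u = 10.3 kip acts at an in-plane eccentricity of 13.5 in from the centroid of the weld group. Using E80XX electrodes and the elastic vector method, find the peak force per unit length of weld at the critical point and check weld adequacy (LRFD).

f_max ≈ 2.96 kip/in; adequate

E80XX → F_EXX = 80 ksi.
Total weld length L_w = 19.5 in. Treat welds as unit-width lines.
Centroid: x̄ = 2×5.5×2.75 / 19.5 = 1.551 in from the vertical weld.
Polar moment about centroid: J = I_x + I_y = [8.5³/12 + 2×5.5×4.25²] + [8.5×1.551² + 2(5.5³/12 + 5.5×1.199²)] = 313.9 in³.
Direct shear f_v = P/L_w = 10.3 / 19.5 = 0.5282 kip/in (vertical).
Torsion M = P·e = 10.3 × 13.5 = 139.05 kip·in.
Critical point at (x, y) = (3.949, 4.25) from centroid. f_tx = M·y/J = 1.883 kip/in; f_ty = M·x/J = 1.749 kip/in.
Resultant f_max = √[f_tx² + (f_v + f_ty)²] = √[1.883² + (0.5282 + 1.749)²] = 2.955 kip/in.
Capacity per unit length: φr_n = 0.75 × 0.6 × 80 × (0.707 × 0.1875) = 4.772 kip/in.
2.955 ≤ 4.772 → adequate.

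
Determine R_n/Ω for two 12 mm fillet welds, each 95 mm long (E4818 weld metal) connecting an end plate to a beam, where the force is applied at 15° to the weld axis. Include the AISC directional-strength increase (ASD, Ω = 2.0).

R_n/Ω ≈ 247 kN

E48XX → F_EXX = 480 MPa.
t_e = 0.707 × 12 = 8.484 mm; A_we = 8.484 × 190 = 1612 mm².
Directional factor: 1.0 + 0.5 sin^1.5(15°) = 1.066.
F_nw = 0.6 × 480 × 1.066 = 307 MPa.
R_n/Ω = (307 × 1612) / 2.0 × 10⁻³ = 247.4 kN.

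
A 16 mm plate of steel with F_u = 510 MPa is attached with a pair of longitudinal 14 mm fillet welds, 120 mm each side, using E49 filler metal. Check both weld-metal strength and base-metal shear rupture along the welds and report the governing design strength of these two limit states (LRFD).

φR_n ≈ 524 kN (weld metal governs)

E49XX → F_EXX = 490 MPa.
t_e = 0.707 × 14 = 9.898 mm; L = 240 mm.
Weld metal: φR_n = 0.75 × 0.6 × 490 × 9.898 × 240 × 10⁻³ = 523.8 kN.
Base metal (shear rupture): φR_n = 0.75 × 0.6 × 510 × 16 × 240 × 10⁻³ = 881.3 kN.
Governing: weld metal.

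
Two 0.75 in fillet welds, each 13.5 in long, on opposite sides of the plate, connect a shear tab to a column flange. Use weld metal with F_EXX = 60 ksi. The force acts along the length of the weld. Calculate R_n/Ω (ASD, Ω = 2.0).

R_n/Ω ≈ 258 kips

Effective throat t_e = 0.707 × 0.75 = 0.5302 in.
Total length L = 27 in; A_we = 0.5302 × 27 = 14.32 in².
F_nw = 0.6 F_EXX = 0.6 × 60 = 36 ksi.
R_n = 36 × 14.32 = 515.4 kips; R_n/Ω = 515.4/2.0 = 257.7 kips.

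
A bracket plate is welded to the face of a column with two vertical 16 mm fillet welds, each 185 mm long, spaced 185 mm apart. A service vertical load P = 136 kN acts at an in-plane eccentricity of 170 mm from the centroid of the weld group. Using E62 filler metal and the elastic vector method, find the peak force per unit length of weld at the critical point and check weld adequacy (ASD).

E62XX → F_EXX = 620 MPa.
Total weld length L_w = 370 mm. Treat welds as unit-width lines.
Polar moment about centroid: J = 2[d³/12 + d(b/2)²] = 2[185³/12 + 185×92.5²] = 4221000 mm³.
Direct shear f_v = P/L_w = 136×10³ / 370 = 367.6 N/mm (vertical).
Torsion M = P·e = 136×10³ × 170 = 23120000 N·mm.
Critical point at (x, y) = (92.5, 92.5) from centroid. f_tx = M·y/J = 506.6 N/mm; f_ty = M·x/J = 506.6 N/mm.
Resultant f_max = √[f_tx² + (f_v + f_ty)²] = √[506.6² + (367.6 + 506.6)²] = 1010 N/mm.
Capacity per unit length: r_n/Ω = (1/2.0) × 0.6 × 620 × (0.707 × 16) = 2104 N/mm.
1010 ≤ 2104 → adequate.

f_max ≈ 1010 N/mm; adequate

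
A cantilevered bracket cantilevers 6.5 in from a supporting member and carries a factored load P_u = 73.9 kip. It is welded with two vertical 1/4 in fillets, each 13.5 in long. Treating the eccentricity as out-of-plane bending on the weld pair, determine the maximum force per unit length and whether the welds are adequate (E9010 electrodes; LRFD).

E90XX → F_EXX = 90 ksi.
L_w = 2 × 13.5 = 27 in; section modulus (unit throat) S = 2 × L²/6 = 60.75 in².
Direct shear f_v = P/L_w = 73.9/27 = 2.737 kip/in.
Moment M = P × e = 73.9 × 6.5 = 480.35 kip·in; bending f_b = M/S = 7.907 kip/in.
f_max = √(f_v² + f_b²) = √(2.737² + 7.907²) = 8.367 kip/in.
φr_n = 0.75 × 0.6 × 90 × (0.707 × 0.25) = 7.158 kip/in → NOT adequate.

f_max ≈ 8.37 kip/in; NOT adequate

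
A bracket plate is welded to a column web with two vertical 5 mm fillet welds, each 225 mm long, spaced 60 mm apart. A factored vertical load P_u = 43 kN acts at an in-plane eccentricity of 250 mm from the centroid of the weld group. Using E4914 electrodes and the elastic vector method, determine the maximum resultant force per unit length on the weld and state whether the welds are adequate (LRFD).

f_max ≈ 575 N/mm; adequate

E49XX → F_EXX = 490 MPa.
Total weld length L_w = 450 mm. Treat welds as unit-width lines.
Polar moment about centroid: J = 2[d³/12 + d(b/2)²] = 2[225³/12 + 225×30²] = 2303000 mm³.
Direct shear f_v = P/L_w = 43×10³ / 450 = 95.56 N/mm (vertical).
Torsion M = P·e = 43×10³ × 250 = 10750000 N·mm.
Critical point at (x, y) = (30, 112.5) from centroid. f_tx = M·y/J = 525 N/mm; f_ty = M·x/J = 140 N/mm.
Resultant f_max = √[f_tx² + (f_v + f_ty)²] = √[525² + (95.56 + 140)²] = 575.5 N/mm.
Capacity per unit length: φr_n = 0.75 × 0.6 × 490 × (0.707 × 5) = 779.5 N/mm.
575.5 ≤ 779.5 → adequate.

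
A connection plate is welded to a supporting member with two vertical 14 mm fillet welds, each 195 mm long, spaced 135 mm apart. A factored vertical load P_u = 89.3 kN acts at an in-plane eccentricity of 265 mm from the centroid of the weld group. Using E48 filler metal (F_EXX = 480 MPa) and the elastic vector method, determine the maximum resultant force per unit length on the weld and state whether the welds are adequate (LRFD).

Total weld length L_w = 390 mm. Treat welds as unit-width lines.
Polar moment about centroid: J = 2[d³/12 + d(b/2)²] = 2[195³/12 + 195×67.5²] = 3013000 mm³.
Direct shear f_v = P/L_w = 89.3×10³ / 390 = 229 N/mm (vertical).
Torsion M = P·e = 89.3×10³ × 265 = 23664000 N·mm.
Critical point at (x, y) = (67.5, 97.5) from centroid. f_tx = M·y/J = 765.8 N/mm; f_ty = M·x/J = 530.2 N/mm.
Resultant f_max = √[f_tx² + (f_v + f_ty)²] = √[765.8² + (229 + 530.2)²] = 1078 N/mm.
Capacity per unit length: φr_n = 0.75 × 0.6 × 480 × (0.707 × 14) = 2138 N/mm.
1078 ≤ 2138 → adequate.

f_max ≈ 1080 N/mm; adequate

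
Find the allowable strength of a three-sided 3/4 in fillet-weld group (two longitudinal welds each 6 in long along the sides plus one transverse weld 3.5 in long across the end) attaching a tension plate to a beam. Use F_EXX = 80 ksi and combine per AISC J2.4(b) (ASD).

t_e = 0.707 × 0.75 = 0.5302 in.
R_nwl = 0.6 × 80 × 0.5302 × 12 = 305.4 kips (longitudinal, 2 welds).
R_nwt = 0.6 × 80 × 0.5302 × 3.5 = 89.08 kips (transverse, base value).
(i) R_nwl + R_nwt = 394.5 kips; (ii) 0.85 R_nwl + 1.5 R_nwt = 393.2 kips.
R_n = max = 394.5 kips [governs: (i)]; R_n/Ω = 197.3 kips.

R_n/Ω ≈ 197 kips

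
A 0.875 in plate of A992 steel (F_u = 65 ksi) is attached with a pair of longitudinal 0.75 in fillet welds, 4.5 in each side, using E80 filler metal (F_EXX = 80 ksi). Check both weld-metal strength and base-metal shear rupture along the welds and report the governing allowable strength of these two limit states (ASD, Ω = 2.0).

R_n/Ω ≈ 115 kip (weld metal governs)

t_e = 0.707 × 0.75 = 0.5302 in; L = 9 in.
Weld metal: R_n/Ω = (1/2.0) × 0.6 × 80 × 0.5302 × 9 = 114.5 kip.
Base metal (shear rupture): R_n/Ω = (1/2.0) × 0.6 × 65 × 0.875 × 9 = 153.6 kip.
Governing: weld metal.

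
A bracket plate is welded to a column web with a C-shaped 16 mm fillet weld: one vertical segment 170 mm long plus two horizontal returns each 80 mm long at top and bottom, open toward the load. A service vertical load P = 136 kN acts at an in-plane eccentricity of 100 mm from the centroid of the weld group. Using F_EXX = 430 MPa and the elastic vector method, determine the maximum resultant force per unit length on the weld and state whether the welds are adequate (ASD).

Total weld length L_w = 330 mm. Treat welds as unit-width lines.
Centroid: x̄ = 2×80×40 / 330 = 19.39 mm from the vertical weld.
Polar moment about centroid: J = I_x + I_y = [170³/12 + 2×80×85²] + [170×19.39² + 2(80³/12 + 80×20.61²)] = 1783000 mm³.
Direct shear f_v = P/L_w = 136×10³ / 330 = 412.1 N/mm (vertical).
Torsion M = P·e = 136×10³ × 100 = 13600000 N·mm.
Critical point at (x, y) = (60.61, 85) from centroid. f_tx = M·y/J = 648.5 N/mm; f_ty = M·x/J = 462.4 N/mm.
Resultant f_max = √[f_tx² + (f_v + f_ty)²] = √[648.5² + (412.1 + 462.4)²] = 1089 N/mm.
Capacity per unit length: r_n/Ω = (1/2.0) × 0.6 × 430 × (0.707 × 16) = 1459 N/mm.
1089 ≤ 1459 → adequate.

f_max ≈ 1090 N/mm; adequate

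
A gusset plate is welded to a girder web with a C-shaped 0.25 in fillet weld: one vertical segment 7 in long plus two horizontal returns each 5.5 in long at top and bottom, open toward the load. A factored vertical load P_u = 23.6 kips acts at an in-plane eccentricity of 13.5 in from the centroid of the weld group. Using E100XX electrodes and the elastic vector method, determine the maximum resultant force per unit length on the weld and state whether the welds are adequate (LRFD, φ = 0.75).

E100XX → F_EXX = 100 ksi.
Total weld length L_w = 18 in. Treat welds as unit-width lines.
Centroid: x̄ = 2×5.5×2.75 / 18 = 1.681 in from the vertical weld.
Polar moment about centroid: J = I_x + I_y = [7³/12 + 2×5.5×3.5²] + [7×1.681² + 2(5.5³/12 + 5.5×1.069²)] = 223.4 in³.
Direct shear f_v = P/L_w = 23.6 / 18 = 1.311 kip/in (vertical).
Torsion M = P·e = 23.6 × 13.5 = 318.6 kip·in.
Critical point at (x, y) = (3.819, 3.5) from centroid. f_tx = M·y/J = 4.991 kip/in; f_ty = M·x/J = 5.447 kip/in.
Resultant f_max = √[f_tx² + (f_v + f_ty)²] = √[4.991² + (1.311 + 5.447)²] = 8.401 kip/in.
Capacity per unit length: φr_n = 0.75 × 0.6 × 100 × (0.707 × 0.25) = 7.954 kip/in.
8.401 > 7.954 → NOT adequate.

f_max ≈ 8.4 kip/in; NOT adequate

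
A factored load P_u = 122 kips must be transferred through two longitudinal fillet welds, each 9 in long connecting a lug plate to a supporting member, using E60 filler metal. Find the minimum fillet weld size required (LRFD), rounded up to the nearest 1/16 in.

E60XX → F_EXX = 60 ksi.
Total weld length L = 18 in.
Required throat t_e = P_u / (φ × 0.6 F_EXX × L) = 122 / (0.75 × 0.6 × 60 × 18) = 0.251 in.
Required leg w = t_e / 0.707 = 0.3551 in → use 3/8 in.

w = 3/8 in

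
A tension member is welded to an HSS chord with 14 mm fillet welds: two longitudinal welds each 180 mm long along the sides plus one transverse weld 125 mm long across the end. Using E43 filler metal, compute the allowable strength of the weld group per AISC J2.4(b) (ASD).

R_n/Ω ≈ 630 kN

E43XX → F_EXX = 430 MPa.
t_e = 0.707 × 14 = 9.898 mm.
R_nwl = 0.6 × 430 × 9.898 × 360 × 10⁻³ = 919.3 kN (longitudinal, 2 welds).
R_nwt = 0.6 × 430 × 9.898 × 125 × 10⁻³ = 319.2 kN (transverse, base value).
(i) R_nwl + R_nwt = 1239 kN; (ii) 0.85 R_nwl + 1.5 R_nwt = 1260 kN.
R_n = max = 1260 kN [governs: (ii)]; R_n/Ω = 630.1 kN.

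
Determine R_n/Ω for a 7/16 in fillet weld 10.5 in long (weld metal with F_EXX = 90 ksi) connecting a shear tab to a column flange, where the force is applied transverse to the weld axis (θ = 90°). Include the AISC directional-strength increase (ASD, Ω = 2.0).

R_n/Ω ≈ 132 kips

t_e = 0.707 × 0.4375 = 0.3093 in; A_we = 0.3093 × 10.5 = 3.248 in².
Directional factor: 1.0 + 0.5 sin^1.5(90°) = 1.5.
F_nw = 0.6 × 90 × 1.5 = 81 ksi.
R_n/Ω = (81 × 3.248) / 2.0 = 131.5 kips.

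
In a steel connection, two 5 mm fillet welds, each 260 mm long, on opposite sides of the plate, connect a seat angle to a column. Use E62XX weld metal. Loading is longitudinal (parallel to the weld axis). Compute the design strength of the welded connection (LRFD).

φR_n ≈ 513 kN

E62XX → F_EXX = 620 MPa.
Effective throat t_e = 0.707 × 5 = 3.535 mm.
Total length L = 520 mm; A_we = 3.535 × 520 = 1838 mm².
F_nw = 0.6 F_EXX = 0.6 × 620 = 372 MPa.
φR_n = 0.75 × 372 × 1838 × 10⁻³ = 512.9 kN.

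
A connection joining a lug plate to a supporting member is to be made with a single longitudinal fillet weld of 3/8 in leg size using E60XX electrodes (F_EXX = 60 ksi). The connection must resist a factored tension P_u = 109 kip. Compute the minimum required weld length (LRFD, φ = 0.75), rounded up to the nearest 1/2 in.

Throat t_e = 0.707 × 0.375 = 0.2651 in.
φr_n = 0.75 × 0.6 × 60 × 0.2651 = 7.158 kip/in.
L_req = P_u / φr_n = 109 / 7.158 = 15.23 in total.
Round up → use L = 15.5 in.

L = 15.5 in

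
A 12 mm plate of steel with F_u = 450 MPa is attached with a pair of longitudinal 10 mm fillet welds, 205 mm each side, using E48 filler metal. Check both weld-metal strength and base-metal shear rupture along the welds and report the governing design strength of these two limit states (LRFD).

φR_n ≈ 626 kN (weld metal governs)

E48XX → F_EXX = 480 MPa.
t_e = 0.707 × 10 = 7.07 mm; L = 410 mm.
Weld metal: φR_n = 0.75 × 0.6 × 480 × 7.07 × 410 × 10⁻³ = 626.1 kN.
Base metal (shear rupture): φR_n = 0.75 × 0.6 × 450 × 12 × 410 × 10⁻³ = 996.3 kN.
Governing: weld metal.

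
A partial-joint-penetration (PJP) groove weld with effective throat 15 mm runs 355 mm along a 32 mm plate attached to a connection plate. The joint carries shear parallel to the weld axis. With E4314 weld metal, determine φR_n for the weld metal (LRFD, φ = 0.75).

φR_n ≈ 1030 kN

E43XX → F_EXX = 430 MPa.
Effective throat (given) t_e = 15 mm.
A_we = 15 × 355 = 5325 mm².
F_nw = 0.6 F_EXX = 258 MPa.
φR_n = 0.75 × 258 × 5325 × 10⁻³ = 1030 kN.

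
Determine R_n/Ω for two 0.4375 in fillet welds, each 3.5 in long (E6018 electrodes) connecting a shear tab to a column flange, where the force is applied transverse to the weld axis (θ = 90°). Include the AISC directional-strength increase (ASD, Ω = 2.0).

R_n/Ω ≈ 58.5 kips

E60XX → F_EXX = 60 ksi.
t_e = 0.707 × 0.4375 = 0.3093 in; A_we = 0.3093 × 7 = 2.165 in².
Directional factor: 1.0 + 0.5 sin^1.5(90°) = 1.5.
F_nw = 0.6 × 60 × 1.5 = 54 ksi.
R_n/Ω = (54 × 2.165) / 2.0 = 58.46 kips.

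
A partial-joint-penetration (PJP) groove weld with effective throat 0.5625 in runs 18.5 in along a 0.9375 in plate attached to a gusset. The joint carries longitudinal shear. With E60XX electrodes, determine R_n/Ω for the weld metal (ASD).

E60XX → F_EXX = 60 ksi.
Effective throat (given) t_e = 0.5625 in.
A_we = 0.5625 × 18.5 = 10.41 in².
F_nw = 0.6 F_EXX = 36 ksi.
R_n/Ω = (36 × 10.41) / 2.0 = 187.3 kip.

R_n/Ω ≈ 187 kip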